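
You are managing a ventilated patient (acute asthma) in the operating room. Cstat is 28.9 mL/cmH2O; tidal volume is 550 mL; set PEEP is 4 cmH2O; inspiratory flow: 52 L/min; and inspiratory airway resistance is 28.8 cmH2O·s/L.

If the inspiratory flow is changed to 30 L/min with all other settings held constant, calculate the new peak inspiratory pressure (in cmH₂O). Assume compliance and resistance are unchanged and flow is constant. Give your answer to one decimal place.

37.4

Flow: 52 L/min ÷ 60 = 0.8667 L/s.
New flow: 30 L/min ÷ 60 = 0.5 L/s.
PIP = Vt/C + R·V̇ + PEEP (constant-flow equation of motion).
Only the resistive term changes: ΔPIP = R × ΔV̇ = 28.8 × (0.5 − 0.8667) = 28.8 × -0.3667 = -10.561 cmH2O.
Original PIP = 550/28.9 + 28.8×0.8667 + 4 = 47.992 cmH2O; new PIP = 47.992 + (-10.561) = 37.431 cmH2O.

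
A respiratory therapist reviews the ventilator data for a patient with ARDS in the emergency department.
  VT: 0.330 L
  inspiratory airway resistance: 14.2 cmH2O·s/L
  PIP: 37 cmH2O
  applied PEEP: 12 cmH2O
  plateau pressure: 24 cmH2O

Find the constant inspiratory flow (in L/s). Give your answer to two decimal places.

0.92

flow = (PIP − Pplat) / Raw = 13.0 / 14.2 = 0.9155 L/s.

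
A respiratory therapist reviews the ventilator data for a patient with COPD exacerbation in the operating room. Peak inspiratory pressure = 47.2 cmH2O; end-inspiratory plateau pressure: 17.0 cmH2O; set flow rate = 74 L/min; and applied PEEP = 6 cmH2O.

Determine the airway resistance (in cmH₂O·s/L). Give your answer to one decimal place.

Flow: 74 L/min ÷ 60 = 1.2333 L/s.
Raw = (PIP − Pplat) / flow = (47.2 − 17.0) / 1.2333 = 30.2 / 1.2333 = 24.487 cmH2O·s/L.

24.5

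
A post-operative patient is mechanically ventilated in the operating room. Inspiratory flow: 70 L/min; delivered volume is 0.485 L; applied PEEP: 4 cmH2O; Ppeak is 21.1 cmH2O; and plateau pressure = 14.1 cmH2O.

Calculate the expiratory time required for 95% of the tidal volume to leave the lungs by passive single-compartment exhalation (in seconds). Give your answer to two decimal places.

Flow: 70 L/min ÷ 60 = 1.1667 L/s.
R = (PIP − Pplat)/V̇ = (21.1 − 14.1) / 1.1667 = 7.0/1.1667 = 6.0 cmH2O·s/L.
C = Vt/(Pplat − PEEP) = 485.0 / (14.1 − 4) = 485.0/10.1 = 48.02 mL/cmH2O.
τ = R × C = 6.0 × 0.04802 L/cmH2O = 0.2881 s.
t = −τ·ln(1 − 0.95) = −0.2881·ln(0.05) = 0.8631 s.

0.86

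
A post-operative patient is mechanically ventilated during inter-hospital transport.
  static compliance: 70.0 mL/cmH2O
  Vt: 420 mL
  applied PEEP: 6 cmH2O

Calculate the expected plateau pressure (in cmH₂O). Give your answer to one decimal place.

Pplat = PEEP + Vt / Cstat = 6 + 420 / 70.0 = 6 + 6.0 = 12.0 cmH2O.

12.0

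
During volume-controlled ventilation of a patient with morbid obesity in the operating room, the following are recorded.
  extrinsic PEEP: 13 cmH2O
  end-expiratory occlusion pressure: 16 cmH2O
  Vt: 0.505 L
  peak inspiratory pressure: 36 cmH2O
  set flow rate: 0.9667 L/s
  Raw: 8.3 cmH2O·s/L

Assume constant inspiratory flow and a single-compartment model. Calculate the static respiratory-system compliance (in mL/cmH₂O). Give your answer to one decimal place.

42.2

Total PEEP = 16 cmH2O (set 13 + intrinsic 3); this is the baseline alveolar pressure.
Equation of motion (constant flow): PIP = Vt/C + R·V̇ + PEEP.
Vt/C = PIP − R·V̇ − PEEP = 36 − 8.3×0.9667 − 16 = 36 − 8.024 − 16 = 11.976 cmH2O.
C = Vt / 11.976 = 505 / 11.976 = 42.168 mL/cmH2O.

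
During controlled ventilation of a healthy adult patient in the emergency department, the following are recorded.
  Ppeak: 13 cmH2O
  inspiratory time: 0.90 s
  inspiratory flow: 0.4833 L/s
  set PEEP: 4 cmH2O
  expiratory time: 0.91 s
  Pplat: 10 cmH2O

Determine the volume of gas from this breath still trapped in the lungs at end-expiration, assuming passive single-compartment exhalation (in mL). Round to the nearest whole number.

58

Vt = flow × Ti = 0.4833 L/s × 0.90 s × 1000 mL/L = 434.97 mL.
R = (PIP − Pplat)/V̇ = (13 − 10) / 0.4833 = 3.0/0.4833 = 6.207 cmH2O·s/L.
C = Vt/(Pplat − PEEP) = 434.97 / (10 − 4) = 434.97/6.0 = 72.495 mL/cmH2O.
τ = R × C = 6.207 × 0.0725 L/cmH2O = 0.45 s.
Fraction remaining = e^(−Te/τ) = e^(−0.91/0.45) = 0.1324.
Trapped volume = 434.97 × 0.1324 = 57.59 mL.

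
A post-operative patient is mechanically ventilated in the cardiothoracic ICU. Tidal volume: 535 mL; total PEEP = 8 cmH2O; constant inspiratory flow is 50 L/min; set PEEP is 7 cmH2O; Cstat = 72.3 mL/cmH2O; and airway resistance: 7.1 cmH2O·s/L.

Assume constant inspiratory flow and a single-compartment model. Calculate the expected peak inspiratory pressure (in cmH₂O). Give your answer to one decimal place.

Flow: 50 L/min ÷ 60 = 0.8333 L/s.
Total PEEP = 8 cmH2O (set 7 + intrinsic 1); this is the baseline alveolar pressure.
Equation of motion (constant flow): PIP = Vt/C + R·V̇ + PEEP.
PIP = 535/72.3 + 7.1×0.8333 + 8 = 7.4 + 5.916 + 8 = 21.316 cmH2O.

21.3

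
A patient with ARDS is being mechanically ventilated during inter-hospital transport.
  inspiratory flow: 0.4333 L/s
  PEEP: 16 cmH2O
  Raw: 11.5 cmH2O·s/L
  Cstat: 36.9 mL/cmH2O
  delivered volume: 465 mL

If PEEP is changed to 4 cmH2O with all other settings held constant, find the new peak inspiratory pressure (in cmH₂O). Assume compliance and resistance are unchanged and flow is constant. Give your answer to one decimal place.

PIP = Vt/C + R·V̇ + PEEP (constant-flow equation of motion).
Only the baseline term changes: ΔPIP = ΔPEEP = 4 − 16 = -12.0 cmH2O.
Original PIP = 465/36.9 + 11.5×0.4333 + 16 = 33.585 cmH2O; new PIP = 33.585 + (-12.0) = 21.585 cmH2O.

21.6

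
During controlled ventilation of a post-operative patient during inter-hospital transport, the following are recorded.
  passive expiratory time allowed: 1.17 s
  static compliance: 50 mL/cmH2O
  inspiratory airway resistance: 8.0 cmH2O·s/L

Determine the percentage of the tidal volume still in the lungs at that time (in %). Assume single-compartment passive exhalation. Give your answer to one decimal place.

τ = R × C = 8.0 × 50 mL/cmH2O = 8.0 × 0.050 L/cmH2O = 0.4 s.
Passive exhalation: V(t)/V₀ = e^(−t/τ) = e^(−1.17/0.4) = 0.05366.
Fraction remaining = 0.05366 → 5.366%.

5.4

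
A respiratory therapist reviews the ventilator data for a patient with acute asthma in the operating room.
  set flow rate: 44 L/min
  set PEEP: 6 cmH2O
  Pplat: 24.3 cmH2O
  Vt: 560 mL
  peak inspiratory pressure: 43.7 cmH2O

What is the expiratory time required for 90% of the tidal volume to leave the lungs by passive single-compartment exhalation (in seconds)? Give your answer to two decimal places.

Flow: 44 L/min ÷ 60 = 0.7333 L/s.
R = (PIP − Pplat)/V̇ = (43.7 − 24.3) / 0.7333 = 19.4/0.7333 = 26.456 cmH2O·s/L.
C = Vt/(Pplat − PEEP) = 560.0 / (24.3 − 6) = 560.0/18.3 = 30.601 mL/cmH2O.
τ = R × C = 26.456 × 0.0306 L/cmH2O = 0.8096 s.
t = −τ·ln(1 − 0.90) = −0.8096·ln(0.1) = 1.864 s.

1.86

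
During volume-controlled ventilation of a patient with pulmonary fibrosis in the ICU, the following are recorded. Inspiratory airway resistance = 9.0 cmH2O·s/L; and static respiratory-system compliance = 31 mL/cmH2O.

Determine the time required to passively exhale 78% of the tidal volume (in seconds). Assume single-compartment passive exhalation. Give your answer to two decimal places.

τ = R × C = 9.0 × 31 mL/cmH2O = 9.0 × 0.031 L/cmH2O = 0.279 s.
Exhaled fraction f = 1 − e^(−t/τ) → t = −τ·ln(1 − f) = −0.279·ln(0.22) = 0.4224 s.

0.42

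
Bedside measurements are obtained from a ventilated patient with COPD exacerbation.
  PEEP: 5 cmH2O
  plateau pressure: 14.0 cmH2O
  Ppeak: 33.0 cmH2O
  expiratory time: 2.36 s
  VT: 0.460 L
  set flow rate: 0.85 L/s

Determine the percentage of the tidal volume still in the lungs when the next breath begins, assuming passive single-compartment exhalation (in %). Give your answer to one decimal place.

12.7

R = (PIP − Pplat)/V̇ = (33.0 − 14.0) / 0.85 = 19.0/0.85 = 22.353 cmH2O·s/L.
C = Vt/(Pplat − PEEP) = 460.0 / (14.0 − 5) = 460.0/9.0 = 51.111 mL/cmH2O.
τ = R × C = 22.353 × 0.05111 L/cmH2O = 1.142 s.
Fraction remaining at end-expiration = e^(−Te/τ) = e^(−2.36/1.142) = 0.1266 → 12.66%.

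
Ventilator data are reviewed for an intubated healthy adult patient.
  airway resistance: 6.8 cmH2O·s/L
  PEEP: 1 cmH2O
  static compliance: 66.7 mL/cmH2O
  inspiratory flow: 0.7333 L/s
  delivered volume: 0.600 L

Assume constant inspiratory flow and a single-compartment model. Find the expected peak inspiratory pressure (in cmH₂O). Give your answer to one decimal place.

15.0

Equation of motion (constant flow): PIP = Vt/C + R·V̇ + PEEP.
PIP = 600/66.7 + 6.8×0.7333 + 1 = 8.996 + 4.986 + 1 = 14.982 cmH2O.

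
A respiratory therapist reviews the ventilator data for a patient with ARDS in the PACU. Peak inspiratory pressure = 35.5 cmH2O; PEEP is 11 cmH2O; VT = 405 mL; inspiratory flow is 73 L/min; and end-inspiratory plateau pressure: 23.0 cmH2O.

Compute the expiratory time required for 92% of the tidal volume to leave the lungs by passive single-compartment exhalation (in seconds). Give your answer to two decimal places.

0.88

Flow: 73 L/min ÷ 60 = 1.2167 L/s.
R = (PIP − Pplat)/V̇ = (35.5 − 23.0) / 1.2167 = 12.5/1.2167 = 10.274 cmH2O·s/L.
C = Vt/(Pplat − PEEP) = 405.0 / (23.0 − 11) = 405.0/12.0 = 33.75 mL/cmH2O.
τ = R × C = 10.274 × 0.03375 L/cmH2O = 0.3467 s.
t = −τ·ln(1 − 0.92) = −0.3467·ln(0.08) = 0.8757 s.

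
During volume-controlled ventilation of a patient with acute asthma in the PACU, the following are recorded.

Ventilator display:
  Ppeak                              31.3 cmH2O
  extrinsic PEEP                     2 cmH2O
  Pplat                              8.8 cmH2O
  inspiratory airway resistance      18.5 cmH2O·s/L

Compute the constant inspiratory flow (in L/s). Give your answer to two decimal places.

flow = (PIP − Pplat) / Raw = 22.5 / 18.5 = 1.216 L/s.

1.22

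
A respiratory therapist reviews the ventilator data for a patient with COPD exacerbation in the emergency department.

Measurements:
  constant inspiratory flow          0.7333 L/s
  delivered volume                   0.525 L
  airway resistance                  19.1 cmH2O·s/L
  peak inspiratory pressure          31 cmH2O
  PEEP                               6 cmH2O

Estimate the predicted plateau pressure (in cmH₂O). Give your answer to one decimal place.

17.0

Pplat = PIP − Raw × flow = 31 − 19.1 × 0.7333 = 31 − 14.006 = 16.994 cmH2O.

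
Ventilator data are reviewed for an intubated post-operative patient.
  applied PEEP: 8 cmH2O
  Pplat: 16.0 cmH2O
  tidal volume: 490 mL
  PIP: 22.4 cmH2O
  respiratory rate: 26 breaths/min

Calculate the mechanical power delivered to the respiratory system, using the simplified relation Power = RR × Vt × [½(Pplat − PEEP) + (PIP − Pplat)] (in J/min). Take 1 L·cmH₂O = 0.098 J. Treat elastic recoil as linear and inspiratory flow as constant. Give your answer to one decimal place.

Per-breath work = Vt × [½(Pplat−PEEP) + (PIP−Pplat)] = 0.490 × [0.5×8.0 + 6.4] = 0.490 × 10.4 = 5.096 L·cmH2O.
Power = 26 × 5.096 = 132.5 L·cmH2O/min.
× 0.098 J/(L·cmH2O) → 12.985 J/min.

13.0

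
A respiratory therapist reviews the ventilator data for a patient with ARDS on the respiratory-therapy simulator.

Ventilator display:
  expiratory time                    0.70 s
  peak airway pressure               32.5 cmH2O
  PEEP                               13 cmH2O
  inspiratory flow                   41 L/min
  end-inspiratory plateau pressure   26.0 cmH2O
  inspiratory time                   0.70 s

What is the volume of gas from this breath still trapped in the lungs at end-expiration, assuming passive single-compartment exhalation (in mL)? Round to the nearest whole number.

Flow: 41 L/min ÷ 60 = 0.6833 L/s.
Vt = flow × Ti = 0.6833 L/s × 0.70 s × 1000 mL/L = 478.31 mL.
R = (PIP − Pplat)/V̇ = (32.5 − 26.0) / 0.6833 = 6.5/0.6833 = 9.513 cmH2O·s/L.
C = Vt/(Pplat − PEEP) = 478.31 / (26.0 − 13) = 478.31/13.0 = 36.793 mL/cmH2O.
τ = R × C = 9.513 × 0.03679 L/cmH2O = 0.35 s.
Fraction remaining = e^(−Te/τ) = e^(−0.70/0.35) = 0.1353.
Trapped volume = 478.31 × 0.1353 = 64.715 mL.

65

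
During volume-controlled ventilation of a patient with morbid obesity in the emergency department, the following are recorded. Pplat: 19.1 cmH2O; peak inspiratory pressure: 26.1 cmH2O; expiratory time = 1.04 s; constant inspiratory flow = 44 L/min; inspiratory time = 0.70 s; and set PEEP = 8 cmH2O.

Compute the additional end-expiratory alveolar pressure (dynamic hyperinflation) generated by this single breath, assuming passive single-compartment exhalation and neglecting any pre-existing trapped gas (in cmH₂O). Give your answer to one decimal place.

Flow: 44 L/min ÷ 60 = 0.7333 L/s.
Vt = flow × Ti = 0.7333 L/s × 0.70 s × 1000 mL/L = 513.31 mL.
R = (PIP − Pplat)/V̇ = (26.1 − 19.1) / 0.7333 = 7.0/0.7333 = 9.546 cmH2O·s/L.
C = Vt/(Pplat − PEEP) = 513.31 / (19.1 − 8) = 513.31/11.1 = 46.244 mL/cmH2O.
τ = R × C = 9.546 × 0.04624 L/cmH2O = 0.4414 s.
Fraction remaining = e^(−Te/τ) = e^(−1.04/0.4414) = 0.09479; trapped volume = 513.31 × 0.09479 = 48.657 mL.
Additional alveolar pressure from trapping ≈ V_trapped / C = 48.657 / 46.244 = 1.052 cmH2O.

1.1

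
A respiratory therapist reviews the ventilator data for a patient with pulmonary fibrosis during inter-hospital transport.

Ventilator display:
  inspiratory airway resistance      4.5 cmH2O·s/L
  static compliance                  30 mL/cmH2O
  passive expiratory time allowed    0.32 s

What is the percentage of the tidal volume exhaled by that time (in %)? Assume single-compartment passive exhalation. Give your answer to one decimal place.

τ = R × C = 4.5 × 30 mL/cmH2O = 4.5 × 0.030 L/cmH2O = 0.135 s.
Passive exhalation: V(t)/V₀ = e^(−t/τ) = e^(−0.32/0.135) = 0.09345.
Fraction exhaled = 1 − 0.09345 = 0.9066 → 90.66%.

90.7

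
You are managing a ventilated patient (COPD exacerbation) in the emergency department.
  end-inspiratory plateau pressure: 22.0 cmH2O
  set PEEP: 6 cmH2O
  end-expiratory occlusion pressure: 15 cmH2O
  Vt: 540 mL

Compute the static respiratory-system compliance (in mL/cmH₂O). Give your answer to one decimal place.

End-expiratory occlusion gives total PEEP = 15 cmH2O (intrinsic PEEP = 15 − 6 = 9). Use total PEEP for the elastic gradient.
Cstat = Vt / (Pplat − PEEPtotal) = 540 / (22.0 − 15) = 540 / 7.0 = 77.143 mL/cmH2O.

77.1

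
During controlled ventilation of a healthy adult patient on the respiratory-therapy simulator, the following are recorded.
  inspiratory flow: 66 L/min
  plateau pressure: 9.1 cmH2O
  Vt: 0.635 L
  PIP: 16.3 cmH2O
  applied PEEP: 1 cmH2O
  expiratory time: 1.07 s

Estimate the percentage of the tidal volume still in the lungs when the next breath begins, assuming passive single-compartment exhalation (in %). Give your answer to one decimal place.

12.4

Flow: 66 L/min ÷ 60 = 1.1 L/s.
R = (PIP − Pplat)/V̇ = (16.3 − 9.1) / 1.1 = 7.2/1.1 = 6.545 cmH2O·s/L.
C = Vt/(Pplat − PEEP) = 635.0 / (9.1 − 1) = 635.0/8.1 = 78.395 mL/cmH2O.
τ = R × C = 6.545 × 0.0784 L/cmH2O = 0.5131 s.
Fraction remaining at end-expiration = e^(−Te/τ) = e^(−1.07/0.5131) = 0.1243 → 12.43%.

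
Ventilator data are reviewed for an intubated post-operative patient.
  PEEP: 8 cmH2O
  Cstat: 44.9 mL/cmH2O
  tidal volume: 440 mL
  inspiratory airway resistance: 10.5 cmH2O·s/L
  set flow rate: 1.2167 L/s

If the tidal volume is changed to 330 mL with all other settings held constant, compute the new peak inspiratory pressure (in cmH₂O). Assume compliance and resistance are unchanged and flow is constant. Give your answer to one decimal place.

PIP = Vt/C + R·V̇ + PEEP (constant-flow equation of motion).
Only the elastic term changes: ΔPIP = ΔVt / C = (330 − 440) / 44.9 = -2.45 cmH2O.
Original PIP = 440/44.9 + 10.5×1.2167 + 8 = 30.575 cmH2O; new PIP = 30.575 + (-2.45) = 28.125 cmH2O.

28.1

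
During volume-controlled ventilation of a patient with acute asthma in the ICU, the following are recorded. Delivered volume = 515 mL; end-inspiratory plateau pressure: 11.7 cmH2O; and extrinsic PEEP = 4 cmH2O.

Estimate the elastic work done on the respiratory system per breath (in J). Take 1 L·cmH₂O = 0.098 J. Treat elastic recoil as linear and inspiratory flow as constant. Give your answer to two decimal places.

0.19

Elastic work ≈ ½ × (Pplat − PEEP) × Vt = 0.5 × (11.7 − 4) × 0.515 L = 0.5 × 7.7 × 0.515 = 1.983 L·cmH2O.
× 0.098 J/(L·cmH2O) → 0.1943 J.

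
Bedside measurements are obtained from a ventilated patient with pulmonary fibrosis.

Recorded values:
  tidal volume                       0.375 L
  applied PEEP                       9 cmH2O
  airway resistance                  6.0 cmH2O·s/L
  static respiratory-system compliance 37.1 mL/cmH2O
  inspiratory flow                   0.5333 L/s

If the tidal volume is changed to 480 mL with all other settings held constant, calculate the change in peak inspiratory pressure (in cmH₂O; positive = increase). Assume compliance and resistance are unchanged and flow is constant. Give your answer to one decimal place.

PIP = Vt/C + R·V̇ + PEEP (constant-flow equation of motion).
Only the elastic term changes: ΔPIP = ΔVt / C = (480 − 375) / 37.1 = 2.83 cmH2O.

2.8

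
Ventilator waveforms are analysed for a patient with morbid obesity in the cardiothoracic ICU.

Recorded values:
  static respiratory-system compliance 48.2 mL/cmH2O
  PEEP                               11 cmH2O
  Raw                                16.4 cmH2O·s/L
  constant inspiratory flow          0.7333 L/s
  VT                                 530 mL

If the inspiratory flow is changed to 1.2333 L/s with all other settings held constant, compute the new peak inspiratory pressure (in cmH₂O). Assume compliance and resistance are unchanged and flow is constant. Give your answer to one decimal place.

PIP = Vt/C + R·V̇ + PEEP (constant-flow equation of motion).
Only the resistive term changes: ΔPIP = R × ΔV̇ = 16.4 × (1.2333 − 0.7333) = 16.4 × 0.5 = 8.2 cmH2O.
Original PIP = 530/48.2 + 16.4×0.7333 + 11 = 34.022 cmH2O; new PIP = 34.022 + (8.2) = 42.222 cmH2O.

42.2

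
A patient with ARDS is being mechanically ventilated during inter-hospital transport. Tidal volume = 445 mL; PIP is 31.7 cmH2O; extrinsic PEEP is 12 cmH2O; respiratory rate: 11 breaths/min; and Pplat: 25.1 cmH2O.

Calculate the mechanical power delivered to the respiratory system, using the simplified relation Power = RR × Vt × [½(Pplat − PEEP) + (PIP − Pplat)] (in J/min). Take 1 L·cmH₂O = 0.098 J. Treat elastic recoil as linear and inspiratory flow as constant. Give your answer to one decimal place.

6.3

Per-breath work = Vt × [½(Pplat−PEEP) + (PIP−Pplat)] = 0.445 × [0.5×13.1 + 6.6] = 0.445 × 13.15 = 5.852 L·cmH2O.
Power = 11 × 5.852 = 64.372 L·cmH2O/min.
× 0.098 J/(L·cmH2O) → 6.308 J/min.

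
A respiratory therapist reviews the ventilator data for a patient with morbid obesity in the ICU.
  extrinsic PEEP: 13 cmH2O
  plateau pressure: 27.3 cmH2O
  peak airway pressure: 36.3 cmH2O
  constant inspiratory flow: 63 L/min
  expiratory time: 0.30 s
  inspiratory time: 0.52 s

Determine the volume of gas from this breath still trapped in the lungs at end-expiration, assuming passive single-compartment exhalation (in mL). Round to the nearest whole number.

Flow: 63 L/min ÷ 60 = 1.05 L/s.
Vt = flow × Ti = 1.05 L/s × 0.52 s × 1000 mL/L = 546.0 mL.
R = (PIP − Pplat)/V̇ = (36.3 − 27.3) / 1.05 = 9.0/1.05 = 8.571 cmH2O·s/L.
C = Vt/(Pplat − PEEP) = 546.0 / (27.3 − 13) = 546.0/14.3 = 38.182 mL/cmH2O.
τ = R × C = 8.571 × 0.03818 L/cmH2O = 0.3272 s.
Fraction remaining = e^(−Te/τ) = e^(−0.30/0.3272) = 0.3998.
Trapped volume = 546.0 × 0.3998 = 218.29 mL.

218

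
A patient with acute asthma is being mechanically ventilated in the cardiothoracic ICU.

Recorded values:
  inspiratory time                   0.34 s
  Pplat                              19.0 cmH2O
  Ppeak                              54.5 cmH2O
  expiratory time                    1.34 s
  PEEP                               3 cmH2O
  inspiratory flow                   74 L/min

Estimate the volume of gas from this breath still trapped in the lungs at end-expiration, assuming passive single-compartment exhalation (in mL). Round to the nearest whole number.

Flow: 74 L/min ÷ 60 = 1.2333 L/s.
Vt = flow × Ti = 1.2333 L/s × 0.34 s × 1000 mL/L = 419.32 mL.
R = (PIP − Pplat)/V̇ = (54.5 − 19.0) / 1.2333 = 35.5/1.2333 = 28.785 cmH2O·s/L.
C = Vt/(Pplat − PEEP) = 419.32 / (19.0 − 3) = 419.32/16.0 = 26.208 mL/cmH2O.
τ = R × C = 28.785 × 0.02621 L/cmH2O = 0.7545 s.
Fraction remaining = e^(−Te/τ) = e^(−1.34/0.7545) = 0.1693.
Trapped volume = 419.32 × 0.1693 = 70.991 mL.

71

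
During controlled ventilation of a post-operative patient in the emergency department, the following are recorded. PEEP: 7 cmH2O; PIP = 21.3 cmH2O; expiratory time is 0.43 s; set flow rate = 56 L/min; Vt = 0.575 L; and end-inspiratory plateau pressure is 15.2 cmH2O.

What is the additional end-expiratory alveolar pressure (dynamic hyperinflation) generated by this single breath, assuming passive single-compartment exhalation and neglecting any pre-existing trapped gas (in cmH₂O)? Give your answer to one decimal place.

Flow: 56 L/min ÷ 60 = 0.9333 L/s.
R = (PIP − Pplat)/V̇ = (21.3 − 15.2) / 0.9333 = 6.1/0.9333 = 6.536 cmH2O·s/L.
C = Vt/(Pplat − PEEP) = 575.0 / (15.2 − 7) = 575.0/8.2 = 70.122 mL/cmH2O.
τ = R × C = 6.536 × 0.07012 L/cmH2O = 0.4583 s.
Fraction remaining = e^(−Te/τ) = e^(−0.43/0.4583) = 0.3913; trapped volume = 575.0 × 0.3913 = 225.0 mL.
Additional alveolar pressure from trapping ≈ V_trapped / C = 225.0 / 70.122 = 3.209 cmH2O.

3.2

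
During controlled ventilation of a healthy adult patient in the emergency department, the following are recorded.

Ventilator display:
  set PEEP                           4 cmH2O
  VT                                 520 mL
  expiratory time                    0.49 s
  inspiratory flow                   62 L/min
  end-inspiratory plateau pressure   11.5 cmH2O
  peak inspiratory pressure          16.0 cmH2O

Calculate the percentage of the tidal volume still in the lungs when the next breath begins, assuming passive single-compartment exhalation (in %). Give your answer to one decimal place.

Flow: 62 L/min ÷ 60 = 1.0333 L/s.
R = (PIP − Pplat)/V̇ = (16.0 − 11.5) / 1.0333 = 4.5/1.0333 = 4.355 cmH2O·s/L.
C = Vt/(Pplat − PEEP) = 520.0 / (11.5 − 4) = 520.0/7.5 = 69.333 mL/cmH2O.
τ = R × C = 4.355 × 0.06933 L/cmH2O = 0.3019 s.
Fraction remaining at end-expiration = e^(−Te/τ) = e^(−0.49/0.3019) = 0.1973 → 19.73%.

19.7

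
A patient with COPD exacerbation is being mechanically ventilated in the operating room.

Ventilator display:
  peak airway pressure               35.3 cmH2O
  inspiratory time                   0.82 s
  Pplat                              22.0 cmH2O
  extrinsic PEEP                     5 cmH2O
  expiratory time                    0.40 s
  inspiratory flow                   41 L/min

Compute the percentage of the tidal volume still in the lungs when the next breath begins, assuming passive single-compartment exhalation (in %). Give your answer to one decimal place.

Flow: 41 L/min ÷ 60 = 0.6833 L/s.
Vt = flow × Ti = 0.6833 L/s × 0.82 s × 1000 mL/L = 560.31 mL.
R = (PIP − Pplat)/V̇ = (35.3 − 22.0) / 0.6833 = 13.3/0.6833 = 19.464 cmH2O·s/L.
C = Vt/(Pplat − PEEP) = 560.31 / (22.0 − 5) = 560.31/17.0 = 32.959 mL/cmH2O.
τ = R × C = 19.464 × 0.03296 L/cmH2O = 0.6415 s.
Fraction remaining at end-expiration = e^(−Te/τ) = e^(−0.40/0.6415) = 0.536 → 53.6%.

53.6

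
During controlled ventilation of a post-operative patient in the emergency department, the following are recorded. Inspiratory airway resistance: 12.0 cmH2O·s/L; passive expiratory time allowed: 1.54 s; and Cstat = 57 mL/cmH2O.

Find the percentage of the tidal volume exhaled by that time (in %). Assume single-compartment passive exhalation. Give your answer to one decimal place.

τ = R × C = 12.0 × 57 mL/cmH2O = 12.0 × 0.057 L/cmH2O = 0.684 s.
Passive exhalation: V(t)/V₀ = e^(−t/τ) = e^(−1.54/0.684) = 0.1052.
Fraction exhaled = 1 − 0.1052 = 0.8948 → 89.48%.

89.5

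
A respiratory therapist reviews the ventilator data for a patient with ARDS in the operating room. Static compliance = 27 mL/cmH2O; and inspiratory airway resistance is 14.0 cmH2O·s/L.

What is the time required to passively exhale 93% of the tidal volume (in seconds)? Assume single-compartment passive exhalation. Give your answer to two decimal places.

τ = R × C = 14.0 × 27 mL/cmH2O = 14.0 × 0.027 L/cmH2O = 0.378 s.
Exhaled fraction f = 1 − e^(−t/τ) → t = −τ·ln(1 − f) = −0.378·ln(0.07) = 1.005 s.

1.01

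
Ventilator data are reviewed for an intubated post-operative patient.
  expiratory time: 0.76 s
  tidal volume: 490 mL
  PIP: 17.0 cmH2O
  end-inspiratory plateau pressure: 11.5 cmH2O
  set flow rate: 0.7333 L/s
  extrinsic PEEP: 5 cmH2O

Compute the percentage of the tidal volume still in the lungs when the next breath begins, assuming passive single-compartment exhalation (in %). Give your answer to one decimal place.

R = (PIP − Pplat)/V̇ = (17.0 − 11.5) / 0.7333 = 5.5/0.7333 = 7.5 cmH2O·s/L.
C = Vt/(Pplat − PEEP) = 490.0 / (11.5 − 5) = 490.0/6.5 = 75.385 mL/cmH2O.
τ = R × C = 7.5 × 0.07539 L/cmH2O = 0.5654 s.
Fraction remaining at end-expiration = e^(−Te/τ) = e^(−0.76/0.5654) = 0.2608 → 26.08%.

26.1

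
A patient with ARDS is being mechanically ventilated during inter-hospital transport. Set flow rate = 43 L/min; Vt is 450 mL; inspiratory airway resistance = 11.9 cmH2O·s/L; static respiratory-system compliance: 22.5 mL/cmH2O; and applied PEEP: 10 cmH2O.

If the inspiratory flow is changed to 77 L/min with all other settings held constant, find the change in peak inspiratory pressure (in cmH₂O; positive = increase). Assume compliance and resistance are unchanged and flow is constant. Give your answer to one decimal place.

6.7

Flow: 43 L/min ÷ 60 = 0.7167 L/s.
New flow: 77 L/min ÷ 60 = 1.2833 L/s.
PIP = Vt/C + R·V̇ + PEEP (constant-flow equation of motion).
Only the resistive term changes: ΔPIP = R × ΔV̇ = 11.9 × (1.2833 − 0.7167) = 11.9 × 0.5666 = 6.743 cmH2O.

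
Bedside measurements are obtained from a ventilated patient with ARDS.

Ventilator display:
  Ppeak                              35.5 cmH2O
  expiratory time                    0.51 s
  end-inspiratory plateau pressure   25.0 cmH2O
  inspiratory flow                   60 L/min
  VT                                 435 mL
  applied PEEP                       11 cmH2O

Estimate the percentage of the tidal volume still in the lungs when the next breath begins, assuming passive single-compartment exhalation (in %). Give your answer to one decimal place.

20.9

Flow: 60 L/min ÷ 60 = 1 L/s.
R = (PIP − Pplat)/V̇ = (35.5 − 25.0) / 1 = 10.5/1 = 10.5 cmH2O·s/L.
C = Vt/(Pplat − PEEP) = 435.0 / (25.0 − 11) = 435.0/14.0 = 31.071 mL/cmH2O.
τ = R × C = 10.5 × 0.03107 L/cmH2O = 0.3262 s.
Fraction remaining at end-expiration = e^(−Te/τ) = e^(−0.51/0.3262) = 0.2094 → 20.94%.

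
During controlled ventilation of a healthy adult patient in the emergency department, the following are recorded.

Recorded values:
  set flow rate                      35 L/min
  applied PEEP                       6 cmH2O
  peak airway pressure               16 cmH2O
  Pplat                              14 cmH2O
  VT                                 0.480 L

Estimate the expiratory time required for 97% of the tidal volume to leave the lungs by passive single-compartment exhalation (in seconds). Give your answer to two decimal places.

0.72

Flow: 35 L/min ÷ 60 = 0.5833 L/s.
R = (PIP − Pplat)/V̇ = (16 − 14) / 0.5833 = 2.0/0.5833 = 3.429 cmH2O·s/L.
C = Vt/(Pplat − PEEP) = 480.0 / (14 − 6) = 480.0/8.0 = 60.0 mL/cmH2O.
τ = R × C = 3.429 × 0.06 L/cmH2O = 0.2057 s.
t = −τ·ln(1 − 0.97) = −0.2057·ln(0.03) = 0.7213 s.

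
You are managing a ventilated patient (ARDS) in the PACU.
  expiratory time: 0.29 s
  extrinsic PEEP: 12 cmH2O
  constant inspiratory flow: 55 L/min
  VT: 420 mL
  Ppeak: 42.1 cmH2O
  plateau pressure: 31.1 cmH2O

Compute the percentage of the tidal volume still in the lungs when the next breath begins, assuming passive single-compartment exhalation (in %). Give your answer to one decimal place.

Flow: 55 L/min ÷ 60 = 0.9167 L/s.
R = (PIP − Pplat)/V̇ = (42.1 − 31.1) / 0.9167 = 11.0/0.9167 = 12.0 cmH2O·s/L.
C = Vt/(Pplat − PEEP) = 420.0 / (31.1 − 12) = 420.0/19.1 = 21.99 mL/cmH2O.
τ = R × C = 12.0 × 0.02199 L/cmH2O = 0.2639 s.
Fraction remaining at end-expiration = e^(−Te/τ) = e^(−0.29/0.2639) = 0.3332 → 33.32%.

33.3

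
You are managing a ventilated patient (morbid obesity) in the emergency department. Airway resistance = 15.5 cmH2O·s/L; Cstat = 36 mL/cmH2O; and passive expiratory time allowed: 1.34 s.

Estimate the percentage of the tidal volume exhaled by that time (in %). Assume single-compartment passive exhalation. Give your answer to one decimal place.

τ = R × C = 15.5 × 36 mL/cmH2O = 15.5 × 0.036 L/cmH2O = 0.558 s.
Passive exhalation: V(t)/V₀ = e^(−t/τ) = e^(−1.34/0.558) = 0.09059.
Fraction exhaled = 1 − 0.09059 = 0.9094 → 90.94%.

90.9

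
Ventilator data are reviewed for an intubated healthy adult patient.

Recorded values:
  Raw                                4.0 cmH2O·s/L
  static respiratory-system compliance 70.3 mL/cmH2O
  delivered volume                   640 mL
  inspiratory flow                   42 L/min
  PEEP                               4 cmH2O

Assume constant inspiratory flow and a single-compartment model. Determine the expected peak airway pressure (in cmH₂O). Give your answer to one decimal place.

15.9

Flow: 42 L/min ÷ 60 = 0.7 L/s.
Equation of motion (constant flow): PIP = Vt/C + R·V̇ + PEEP.
PIP = 640/70.3 + 4.0×0.7 + 4 = 9.104 + 2.8 + 4 = 15.904 cmH2O.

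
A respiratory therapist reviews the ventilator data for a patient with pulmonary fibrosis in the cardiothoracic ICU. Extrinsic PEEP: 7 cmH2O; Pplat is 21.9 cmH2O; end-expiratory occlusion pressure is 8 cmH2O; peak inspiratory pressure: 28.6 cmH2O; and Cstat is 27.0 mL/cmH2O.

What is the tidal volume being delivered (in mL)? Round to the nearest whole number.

375

End-expiratory occlusion gives total PEEP = 8 cmH2O (intrinsic PEEP = 8 − 7 = 1). Use total PEEP for the elastic gradient.
Vt = Cstat × (Pplat − PEEPtotal) = 27.0 × (21.9 − 8) = 27.0 × 13.9 = 375.3 mL.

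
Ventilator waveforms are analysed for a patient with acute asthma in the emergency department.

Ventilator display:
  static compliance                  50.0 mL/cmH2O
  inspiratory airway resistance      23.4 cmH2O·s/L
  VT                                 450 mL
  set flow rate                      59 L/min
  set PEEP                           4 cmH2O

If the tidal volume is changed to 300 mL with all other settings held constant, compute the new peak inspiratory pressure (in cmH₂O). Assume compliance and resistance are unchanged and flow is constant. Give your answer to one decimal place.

Flow: 59 L/min ÷ 60 = 0.9833 L/s.
PIP = Vt/C + R·V̇ + PEEP (constant-flow equation of motion).
Only the elastic term changes: ΔPIP = ΔVt / C = (300 − 450) / 50.0 = -3.0 cmH2O.
Original PIP = 450/50.0 + 23.4×0.9833 + 4 = 36.009 cmH2O; new PIP = 36.009 + (-3.0) = 33.009 cmH2O.

33.0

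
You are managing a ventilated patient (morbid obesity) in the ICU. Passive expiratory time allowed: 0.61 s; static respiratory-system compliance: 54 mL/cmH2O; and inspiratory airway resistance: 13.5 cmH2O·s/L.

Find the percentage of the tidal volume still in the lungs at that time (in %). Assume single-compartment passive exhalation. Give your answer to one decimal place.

τ = R × C = 13.5 × 54 mL/cmH2O = 13.5 × 0.054 L/cmH2O = 0.729 s.
Passive exhalation: V(t)/V₀ = e^(−t/τ) = e^(−0.61/0.729) = 0.4331.
Fraction remaining = 0.4331 → 43.31%.

43.3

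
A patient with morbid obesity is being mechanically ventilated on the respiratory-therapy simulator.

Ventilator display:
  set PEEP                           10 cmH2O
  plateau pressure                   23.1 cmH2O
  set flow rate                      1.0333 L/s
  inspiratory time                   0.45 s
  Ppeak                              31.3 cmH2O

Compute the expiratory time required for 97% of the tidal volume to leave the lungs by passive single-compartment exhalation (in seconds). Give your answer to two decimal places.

Vt = flow × Ti = 1.0333 L/s × 0.45 s × 1000 mL/L = 464.99 mL.
R = (PIP − Pplat)/V̇ = (31.3 − 23.1) / 1.0333 = 8.2/1.0333 = 7.936 cmH2O·s/L.
C = Vt/(Pplat − PEEP) = 464.99 / (23.1 − 10) = 464.99/13.1 = 35.495 mL/cmH2O.
τ = R × C = 7.936 × 0.0355 L/cmH2O = 0.2817 s.
t = −τ·ln(1 − 0.97) = −0.2817·ln(0.03) = 0.9878 s.

0.99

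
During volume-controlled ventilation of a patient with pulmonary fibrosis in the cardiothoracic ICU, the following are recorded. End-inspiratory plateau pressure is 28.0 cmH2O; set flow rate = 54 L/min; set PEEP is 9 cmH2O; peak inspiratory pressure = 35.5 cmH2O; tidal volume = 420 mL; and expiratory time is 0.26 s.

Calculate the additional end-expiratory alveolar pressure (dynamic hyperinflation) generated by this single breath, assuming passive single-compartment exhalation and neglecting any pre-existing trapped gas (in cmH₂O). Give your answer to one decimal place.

4.6

Flow: 54 L/min ÷ 60 = 0.9 L/s.
R = (PIP − Pplat)/V̇ = (35.5 − 28.0) / 0.9 = 7.5/0.9 = 8.333 cmH2O·s/L.
C = Vt/(Pplat − PEEP) = 420.0 / (28.0 − 9) = 420.0/19.0 = 22.105 mL/cmH2O.
τ = R × C = 8.333 × 0.02211 L/cmH2O = 0.1842 s.
Fraction remaining = e^(−Te/τ) = e^(−0.26/0.1842) = 0.2438; trapped volume = 420.0 × 0.2438 = 102.4 mL.
Additional alveolar pressure from trapping ≈ V_trapped / C = 102.4 / 22.105 = 4.632 cmH2O.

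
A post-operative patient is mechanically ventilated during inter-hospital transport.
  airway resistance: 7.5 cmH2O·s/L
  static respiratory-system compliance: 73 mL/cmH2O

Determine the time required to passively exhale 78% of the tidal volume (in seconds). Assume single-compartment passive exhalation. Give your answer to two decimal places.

τ = R × C = 7.5 × 73 mL/cmH2O = 7.5 × 0.073 L/cmH2O = 0.5475 s.
Exhaled fraction f = 1 − e^(−t/τ) → t = −τ·ln(1 − f) = −0.5475·ln(0.22) = 0.829 s.

0.83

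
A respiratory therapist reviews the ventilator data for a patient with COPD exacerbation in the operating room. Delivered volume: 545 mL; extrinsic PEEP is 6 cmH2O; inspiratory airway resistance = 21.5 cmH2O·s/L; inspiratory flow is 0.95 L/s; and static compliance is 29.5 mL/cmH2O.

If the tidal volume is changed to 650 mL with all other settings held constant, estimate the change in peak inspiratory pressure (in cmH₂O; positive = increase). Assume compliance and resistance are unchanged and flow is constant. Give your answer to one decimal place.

PIP = Vt/C + R·V̇ + PEEP (constant-flow equation of motion).
Only the elastic term changes: ΔPIP = ΔVt / C = (650 − 545) / 29.5 = 3.559 cmH2O.

3.6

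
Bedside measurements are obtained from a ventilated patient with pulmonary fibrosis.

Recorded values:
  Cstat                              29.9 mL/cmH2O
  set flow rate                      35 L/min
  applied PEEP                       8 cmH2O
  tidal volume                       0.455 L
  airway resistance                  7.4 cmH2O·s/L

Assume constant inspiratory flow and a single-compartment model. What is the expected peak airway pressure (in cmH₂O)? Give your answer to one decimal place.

Flow: 35 L/min ÷ 60 = 0.5833 L/s.
Equation of motion (constant flow): PIP = Vt/C + R·V̇ + PEEP.
PIP = 455/29.9 + 7.4×0.5833 + 8 = 15.217 + 4.316 + 8 = 27.533 cmH2O.

27.5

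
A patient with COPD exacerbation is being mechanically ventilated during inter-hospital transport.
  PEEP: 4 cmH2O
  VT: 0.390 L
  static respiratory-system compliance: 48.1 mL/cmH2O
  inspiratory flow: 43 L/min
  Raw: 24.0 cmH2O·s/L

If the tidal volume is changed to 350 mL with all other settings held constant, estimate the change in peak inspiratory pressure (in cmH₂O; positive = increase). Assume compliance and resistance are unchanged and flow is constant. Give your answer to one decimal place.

PIP = Vt/C + R·V̇ + PEEP (constant-flow equation of motion).
Only the elastic term changes: ΔPIP = ΔVt / C = (350 − 390) / 48.1 = -0.8316 cmH2O.

-0.8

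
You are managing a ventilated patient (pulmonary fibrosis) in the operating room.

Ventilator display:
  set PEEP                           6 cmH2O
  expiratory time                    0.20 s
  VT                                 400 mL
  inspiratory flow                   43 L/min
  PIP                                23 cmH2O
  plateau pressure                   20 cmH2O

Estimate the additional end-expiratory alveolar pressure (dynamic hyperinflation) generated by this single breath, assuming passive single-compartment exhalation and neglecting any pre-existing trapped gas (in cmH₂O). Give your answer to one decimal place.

Flow: 43 L/min ÷ 60 = 0.7167 L/s.
R = (PIP − Pplat)/V̇ = (23 − 20) / 0.7167 = 3.0/0.7167 = 4.186 cmH2O·s/L.
C = Vt/(Pplat − PEEP) = 400.0 / (20 − 6) = 400.0/14.0 = 28.571 mL/cmH2O.
τ = R × C = 4.186 × 0.02857 L/cmH2O = 0.1196 s.
Fraction remaining = e^(−Te/τ) = e^(−0.20/0.1196) = 0.1878; trapped volume = 400.0 × 0.1878 = 75.12 mL.
Additional alveolar pressure from trapping ≈ V_trapped / C = 75.12 / 28.571 = 2.629 cmH2O.

2.6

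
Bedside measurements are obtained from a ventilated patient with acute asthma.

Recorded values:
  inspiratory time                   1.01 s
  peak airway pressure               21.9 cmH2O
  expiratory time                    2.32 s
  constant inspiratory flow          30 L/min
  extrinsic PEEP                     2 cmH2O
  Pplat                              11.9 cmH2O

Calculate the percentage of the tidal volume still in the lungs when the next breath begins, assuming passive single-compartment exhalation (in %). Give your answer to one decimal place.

Flow: 30 L/min ÷ 60 = 0.5 L/s.
Vt = flow × Ti = 0.5 L/s × 1.01 s × 1000 mL/L = 505.0 mL.
R = (PIP − Pplat)/V̇ = (21.9 − 11.9) / 0.5 = 10.0/0.5 = 20.0 cmH2O·s/L.
C = Vt/(Pplat − PEEP) = 505.0 / (11.9 − 2) = 505.0/9.9 = 51.01 mL/cmH2O.
τ = R × C = 20.0 × 0.05101 L/cmH2O = 1.02 s.
Fraction remaining at end-expiration = e^(−Te/τ) = e^(−2.32/1.02) = 0.1028 → 10.28%.

10.3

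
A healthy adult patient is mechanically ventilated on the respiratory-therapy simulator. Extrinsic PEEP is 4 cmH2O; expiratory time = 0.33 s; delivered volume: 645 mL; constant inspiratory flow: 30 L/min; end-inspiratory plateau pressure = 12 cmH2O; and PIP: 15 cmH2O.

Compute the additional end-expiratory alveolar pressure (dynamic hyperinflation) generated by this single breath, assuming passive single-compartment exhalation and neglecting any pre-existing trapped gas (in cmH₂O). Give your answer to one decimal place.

Flow: 30 L/min ÷ 60 = 0.5 L/s.
R = (PIP − Pplat)/V̇ = (15 − 12) / 0.5 = 3.0/0.5 = 6.0 cmH2O·s/L.
C = Vt/(Pplat − PEEP) = 645.0 / (12 − 4) = 645.0/8.0 = 80.625 mL/cmH2O.
τ = R × C = 6.0 × 0.08063 L/cmH2O = 0.4838 s.
Fraction remaining = e^(−Te/τ) = e^(−0.33/0.4838) = 0.5056; trapped volume = 645.0 × 0.5056 = 326.11 mL.
Additional alveolar pressure from trapping ≈ V_trapped / C = 326.11 / 80.625 = 4.045 cmH2O.

4.0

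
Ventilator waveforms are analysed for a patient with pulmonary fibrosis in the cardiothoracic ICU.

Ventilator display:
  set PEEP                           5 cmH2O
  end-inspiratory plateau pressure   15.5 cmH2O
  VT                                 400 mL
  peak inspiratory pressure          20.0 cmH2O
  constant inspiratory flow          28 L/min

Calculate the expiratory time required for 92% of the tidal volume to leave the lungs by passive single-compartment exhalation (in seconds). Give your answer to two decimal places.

0.93

Flow: 28 L/min ÷ 60 = 0.4667 L/s.
R = (PIP − Pplat)/V̇ = (20.0 − 15.5) / 0.4667 = 4.5/0.4667 = 9.642 cmH2O·s/L.
C = Vt/(Pplat − PEEP) = 400.0 / (15.5 − 5) = 400.0/10.5 = 38.095 mL/cmH2O.
τ = R × C = 9.642 × 0.0381 L/cmH2O = 0.3674 s.
t = −τ·ln(1 − 0.92) = −0.3674·ln(0.08) = 0.928 s.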